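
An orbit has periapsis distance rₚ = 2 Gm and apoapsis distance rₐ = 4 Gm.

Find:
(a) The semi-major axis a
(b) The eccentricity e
rₚ = 2 Gm = 2 × 10^9 m
rₐ = 4 Gm = 4 × 10^9 m
(a) a = (rₚ + rₐ)/2 = 3 × 10^9 m ≈ 3 Gm
(b) e = (rₐ − rₚ)/(rₐ + rₚ) = (2 × 10^9) / (6 × 10^9) = 0.333333

Final answer:
(a) a = 3 Gm
(b) e = 0.3333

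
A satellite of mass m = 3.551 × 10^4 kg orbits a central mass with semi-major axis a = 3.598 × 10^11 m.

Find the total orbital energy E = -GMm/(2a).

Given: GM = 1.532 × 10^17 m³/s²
a = 3.598 × 10^11 m
GM = 1.532 × 10^17 m³/s²
2a = 7.196 × 10^11 m
GMm = 1.532 × 10^17 × 35510 = 5.44013 × 10^21 m³·kg/s²
E = −GMm/(2a) = -7.55994 × 10^9 J ≈ -7.56 GJ

Final answer: -7.56 GJ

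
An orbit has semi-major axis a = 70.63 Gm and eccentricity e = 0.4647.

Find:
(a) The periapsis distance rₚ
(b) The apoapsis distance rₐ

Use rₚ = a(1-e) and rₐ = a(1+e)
a = 70.63 Gm = 7.063 × 10^10 m
e = 0.4647:  1 − e = 0.5353,  1 + e = 1.4647
(a) rₚ = a(1 − e) = 7.063 × 10^10 m × 0.5353 = 3.78082 × 10^10 m ≈ 37.81 Gm
(b) rₐ = a(1 + e) = 7.063 × 10^10 m × 1.4647 = 1.03452 × 10^11 m ≈ 103.5 Gm

Final answer:
(a) rₚ = 37.81 Gm
(b) rₐ = 103.5 Gm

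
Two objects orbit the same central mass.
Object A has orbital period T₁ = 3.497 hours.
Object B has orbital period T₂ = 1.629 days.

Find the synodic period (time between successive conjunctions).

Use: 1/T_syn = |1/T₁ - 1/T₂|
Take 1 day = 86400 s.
T₁ = 3.497 hours = 12589.2 s
T₂ = 1.629 days = 140746 s
1/T₁ = 7.94332 × 10^-5 s⁻¹
1/T₂ = 7.10502 × 10^-6 s⁻¹
|1/T₁ − 1/T₂| = 7.23281 × 10^-5 s⁻¹
T_syn = 1 / |1/T₁ − 1/T₂| = 13825.9 s ≈ 3.841 hours

Final answer: T_syn = 3.841 hours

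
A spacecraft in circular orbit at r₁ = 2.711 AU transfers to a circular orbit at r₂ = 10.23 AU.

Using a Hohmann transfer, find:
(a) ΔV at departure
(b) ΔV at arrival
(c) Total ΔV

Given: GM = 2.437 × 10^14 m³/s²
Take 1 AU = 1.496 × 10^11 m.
r₁ = 2.711 AU = 4.05566 × 10^11 m
r₂ = 10.23 AU = 1.53041 × 10^12 m
GM = 2.437 × 10^14 m³/s²
Transfer ellipse: a_t = (r₁ + r₂)/2 = 9.67987 × 10^11 m
Circular speed at r₁: v₁ = √(GM/r₁) = 24.513 m/s
Transfer speed at r₁ (periapsis): v₁ₜ = √(GM(2/r₁ − 1/a_t)) = 30.8224 m/s
(a) ΔV₁ = v₁ₜ − v₁ = 6.30933 m/s ≈ 6.309 m/s
Circular speed at r₂: v₂ = √(GM/r₂) = 12.619 m/s
Transfer speed at r₂ (apoapsis): v₂ₜ = √(GM(2/r₂ − 1/a_t)) = 8.16808 m/s
(b) ΔV₂ = v₂ − v₂ₜ = 4.4509 m/s ≈ 4.451 m/s
(c) ΔV_total = ΔV₁ + ΔV₂ = 10.7602 m/s ≈ 10.76 m/s

Final answer:
(a) ΔV₁ = 6.309 m/s
(b) ΔV₂ = 4.451 m/s
(c) ΔV_total = 10.76 m/s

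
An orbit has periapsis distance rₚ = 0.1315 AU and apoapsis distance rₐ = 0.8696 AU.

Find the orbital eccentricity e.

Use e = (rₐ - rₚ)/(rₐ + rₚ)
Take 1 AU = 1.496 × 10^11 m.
rₚ = 0.1315 AU = 1.96724 × 10^10 m
rₐ = 0.8696 AU = 1.30092 × 10^11 m
rₐ − rₚ = 1.1042 × 10^11 m
rₐ + rₚ = 1.49765 × 10^11 m
e = (rₐ − rₚ)/(rₐ + rₚ) = 0.737289

Final answer: e = 0.7373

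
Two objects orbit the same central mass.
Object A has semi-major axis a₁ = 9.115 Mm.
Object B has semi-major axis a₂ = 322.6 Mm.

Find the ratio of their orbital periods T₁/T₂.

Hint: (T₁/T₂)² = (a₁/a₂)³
a₁ = 9.115 Mm = 9.115 × 10^6 m
a₂ = 322.6 Mm = 3.226 × 10^8 m
a₁/a₂ = 0.0282548
T₁/T₂ = (a₁/a₂)^(3/2) = (0.0282548)^1.5 = 0.0047494

Final answer: T₁/T₂ = 0.004749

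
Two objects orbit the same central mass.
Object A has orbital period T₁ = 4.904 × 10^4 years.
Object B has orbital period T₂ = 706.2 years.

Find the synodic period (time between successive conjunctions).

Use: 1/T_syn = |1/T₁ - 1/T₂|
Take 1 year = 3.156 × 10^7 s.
T₁ = 4.904 × 10^4 years = 1.5477 × 10^12 s
T₂ = 706.2 years = 2.22877 × 10^10 s
1/T₁ = 6.46119 × 10^-13 s⁻¹
1/T₂ = 4.48679 × 10^-11 s⁻¹
|1/T₁ − 1/T₂| = 4.42217 × 10^-11 s⁻¹
T_syn = 1 / |1/T₁ − 1/T₂| = 2.26133 × 10^10 s ≈ 716.5 years

Final answer: T_syn = 716.5 years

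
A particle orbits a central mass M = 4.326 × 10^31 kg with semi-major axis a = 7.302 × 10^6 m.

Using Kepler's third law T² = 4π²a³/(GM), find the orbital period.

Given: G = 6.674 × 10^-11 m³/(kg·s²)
M = 4.326 × 10^31 kg
GM = G × M = 6.674 × 10^-11 × 4.326 × 10^31 = 2.88717 × 10^21 m³/s²
a = 7.302 × 10^6 m
a³ = 3.89337 × 10^20 m³
T = 2π √(a³/GM) = 2π √((3.89337 × 10^20) / (2.88717 × 10^21)) = 2π × 0.36722 s
T = 2.30731 s ≈ 2.307 seconds

Final answer: 2.307 seconds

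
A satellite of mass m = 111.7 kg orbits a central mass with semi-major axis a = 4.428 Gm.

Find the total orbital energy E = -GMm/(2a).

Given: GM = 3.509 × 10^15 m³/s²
a = 4.428 Gm = 4.428 × 10^9 m
GM = 3.509 × 10^15 m³/s²
2a = 8.856 × 10^9 m
GMm = 3.509 × 10^15 × 111.7 = 3.91955 × 10^17 m³·kg/s²
E = −GMm/(2a) = -4.42587 × 10^7 J ≈ -44.26 MJ

Final answer: -44.26 MJ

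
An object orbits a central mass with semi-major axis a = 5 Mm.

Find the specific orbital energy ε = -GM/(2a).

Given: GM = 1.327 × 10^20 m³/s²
a = 5 Mm = 5 × 10^6 m
GM = 1.327 × 10^20 m³/s²
2a = 1 × 10^7 m
ε = −GM/(2a) = -1.327 × 10^13 J/kg ≈ -1.327 × 10^4 GJ/kg

Final answer: -1.327 × 10^4 GJ/kg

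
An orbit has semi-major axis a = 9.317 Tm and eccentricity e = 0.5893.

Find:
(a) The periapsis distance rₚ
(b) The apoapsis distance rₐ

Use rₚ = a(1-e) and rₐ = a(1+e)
a = 9.317 Tm = 9.317 × 10^12 m
e = 0.5893:  1 − e = 0.4107,  1 + e = 1.5893
(a) rₚ = a(1 − e) = 9.317 × 10^12 m × 0.4107 = 3.82649 × 10^12 m ≈ 3.826 Tm
(b) rₐ = a(1 + e) = 9.317 × 10^12 m × 1.5893 = 1.48075 × 10^13 m ≈ 14.81 Tm

Final answer:
(a) rₚ = 3.826 Tm
(b) rₐ = 14.81 Tm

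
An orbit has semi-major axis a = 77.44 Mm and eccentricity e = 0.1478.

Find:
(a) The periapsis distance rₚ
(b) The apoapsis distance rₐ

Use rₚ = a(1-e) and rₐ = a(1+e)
a = 77.44 Mm = 7.744 × 10^7 m
e = 0.1478:  1 − e = 0.8522,  1 + e = 1.1478
(a) rₚ = a(1 − e) = 7.744 × 10^7 m × 0.8522 = 6.59944 × 10^7 m ≈ 65.99 Mm
(b) rₐ = a(1 + e) = 7.744 × 10^7 m × 1.1478 = 8.88856 × 10^7 m ≈ 88.89 Mm

Final answer:
(a) rₚ = 65.99 Mm
(b) rₐ = 88.89 Mm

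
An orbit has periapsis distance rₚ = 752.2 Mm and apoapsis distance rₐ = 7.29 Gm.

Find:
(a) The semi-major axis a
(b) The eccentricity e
rₚ = 752.2 Mm = 7.522 × 10^8 m
rₐ = 7.29 Gm = 7.29 × 10^9 m
(a) a = (rₚ + rₐ)/2 = 4.0211 × 10^9 m ≈ 4.021 Gm
(b) e = (rₐ − rₚ)/(rₐ + rₚ) = (6.5378 × 10^9) / (8.0422 × 10^9) = 0.812937

Final answer:
(a) a = 4.021 Gm
(b) e = 0.8129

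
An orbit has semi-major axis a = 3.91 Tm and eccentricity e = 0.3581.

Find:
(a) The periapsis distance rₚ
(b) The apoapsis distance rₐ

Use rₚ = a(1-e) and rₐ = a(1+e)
a = 3.91 Tm = 3.91 × 10^12 m
e = 0.3581:  1 − e = 0.6419,  1 + e = 1.3581
(a) rₚ = a(1 − e) = 3.91 × 10^12 m × 0.6419 = 2.50983 × 10^12 m ≈ 2.51 Tm
(b) rₐ = a(1 + e) = 3.91 × 10^12 m × 1.3581 = 5.31017 × 10^12 m ≈ 5.31 Tm

Final answer:
(a) rₚ = 2.51 Tm
(b) rₐ = 5.31 Tm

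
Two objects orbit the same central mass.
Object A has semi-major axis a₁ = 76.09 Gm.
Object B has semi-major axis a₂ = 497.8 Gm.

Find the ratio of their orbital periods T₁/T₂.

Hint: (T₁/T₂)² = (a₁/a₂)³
a₁ = 76.09 Gm = 7.609 × 10^10 m
a₂ = 497.8 Gm = 4.978 × 10^11 m
a₁/a₂ = 0.152853
T₁/T₂ = (a₁/a₂)^(3/2) = (0.152853)^1.5 = 0.0597598

Final answer: T₁/T₂ = 0.05976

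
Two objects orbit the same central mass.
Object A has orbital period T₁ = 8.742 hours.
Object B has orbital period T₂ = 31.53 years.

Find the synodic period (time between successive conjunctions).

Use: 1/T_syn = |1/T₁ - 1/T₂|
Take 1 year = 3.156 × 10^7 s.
T₁ = 8.742 hours = 31471.2 s
T₂ = 31.53 years = 9.95087 × 10^8 s
1/T₁ = 3.17751 × 10^-5 s⁻¹
1/T₂ = 1.00494 × 10^-9 s⁻¹
|1/T₁ − 1/T₂| = 3.17741 × 10^-5 s⁻¹
T_syn = 1 / |1/T₁ − 1/T₂| = 31472.2 s ≈ 8.742 hours

Final answer: T_syn = 8.742 hours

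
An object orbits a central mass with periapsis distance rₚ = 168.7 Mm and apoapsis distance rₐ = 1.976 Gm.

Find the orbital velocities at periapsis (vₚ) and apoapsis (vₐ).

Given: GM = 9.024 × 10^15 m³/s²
rₚ = 168.7 Mm = 1.687 × 10^8 m
rₐ = 1.976 Gm = 1.976 × 10^9 m
GM = 9.024 × 10^15 m³/s²
a = (rₚ + rₐ)/2 = 1.07235 × 10^9 m
Vis-viva: v² = GM (2/r − 1/a)
vₚ² = 9.024 × 10^15 × (1.18554 × 10^-8 − 9.32531 × 10^-10) = 9.85676 × 10^7 m²/s²
vₚ = 9928.12 m/s ≈ 9.928 km/s
vₐ² = 9.024 × 10^15 × (1.01215 × 10^-9 − 9.32531 × 10^-10) = 718440 m²/s²
vₐ = 847.609 m/s ≈ 847.6 m/s

Final answer: vₚ = 9.928 km/s, vₐ = 847.6 m/s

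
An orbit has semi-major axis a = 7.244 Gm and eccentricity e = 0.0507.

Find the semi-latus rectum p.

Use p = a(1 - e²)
a = 7.244 Gm = 7.244 × 10^9 m
e = 0.0507,  e² = 0.00257049,  1 − e² = 0.99743
p = a(1 − e²) = 7.244 × 10^9 m × 0.99743 = 7.22538 × 10^9 m ≈ 7.225 Gm

Final answer: p = 7.225 Gm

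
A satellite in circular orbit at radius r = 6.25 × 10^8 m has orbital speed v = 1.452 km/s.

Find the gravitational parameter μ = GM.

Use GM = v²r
r = 6.25 × 10^8 m
v = 1.452 km/s = 1452 m/s
v² = 2.1083 × 10^6 m²/s²
GM = v²r = 2.1083 × 10^6 × 6.25 × 10^8 = 1.31769 × 10^15 m³/s²
GM ≈ 1.318 × 10^15 m³/s²

Final answer: GM = 1.318 × 10^15 m³/s²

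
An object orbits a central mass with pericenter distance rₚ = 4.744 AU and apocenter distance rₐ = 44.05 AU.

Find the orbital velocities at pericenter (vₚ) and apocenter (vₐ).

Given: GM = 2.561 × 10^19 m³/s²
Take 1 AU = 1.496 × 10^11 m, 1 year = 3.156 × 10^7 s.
rₚ = 4.744 AU = 7.09702 × 10^11 m
rₐ = 44.05 AU = 6.58988 × 10^12 m
GM = 2.561 × 10^19 m³/s²
a = (rₚ + rₐ)/2 = 3.64979 × 10^12 m
Vis-viva: v² = GM (2/r − 1/a)
vₚ² = 2.561 × 10^19 × (2.81808 × 10^-12 − 2.73988 × 10^-13) = 6.51543 × 10^7 m²/s²
vₚ = 8071.82 m/s ≈ 1.703 AU/year
vₐ² = 2.561 × 10^19 × (3.03496 × 10^-13 − 2.73988 × 10^-13) = 755684 m²/s²
vₐ = 869.301 m/s ≈ 0.1834 AU/year

Final answer: vₚ = 1.703 AU/year, vₐ = 0.1834 AU/year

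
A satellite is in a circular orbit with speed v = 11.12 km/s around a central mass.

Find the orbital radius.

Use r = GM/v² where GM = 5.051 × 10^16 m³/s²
v = 11.12 km/s = 11120 m/s
GM = 5.051 × 10^16 m³/s²
v² = 1.23654 × 10^8 m²/s²
r = GM/v² = (5.051 × 10^16) / (1.23654 × 10^8) = 4.08477 × 10^8 m ≈ 408.5 Mm

Final answer: 408.5 Mm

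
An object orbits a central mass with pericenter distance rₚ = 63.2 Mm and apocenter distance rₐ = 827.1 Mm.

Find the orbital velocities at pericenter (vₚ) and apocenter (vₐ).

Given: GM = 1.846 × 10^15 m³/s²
rₚ = 63.2 Mm = 6.32 × 10^7 m
rₐ = 827.1 Mm = 8.271 × 10^8 m
GM = 1.846 × 10^15 m³/s²
a = (rₚ + rₐ)/2 = 4.4515 × 10^8 m
Vis-viva: v² = GM (2/r − 1/a)
vₚ² = 1.846 × 10^15 × (3.16456 × 10^-8 − 2.24643 × 10^-9) = 5.42708 × 10^7 m²/s²
vₚ = 7366.87 m/s ≈ 7.367 km/s
vₐ² = 1.846 × 10^15 × (2.41809 × 10^-9 − 2.24643 × 10^-9) = 316872 m²/s²
vₐ = 562.914 m/s ≈ 562.9 m/s

Final answer: vₚ = 7.367 km/s, vₐ = 562.9 m/s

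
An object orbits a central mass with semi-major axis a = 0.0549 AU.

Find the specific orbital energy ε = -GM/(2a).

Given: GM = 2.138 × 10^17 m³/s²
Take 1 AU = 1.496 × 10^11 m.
a = 0.0549 AU = 8.21304 × 10^9 m
GM = 2.138 × 10^17 m³/s²
2a = 1.64261 × 10^10 m
ε = −GM/(2a) = -1.30159 × 10^7 J/kg ≈ -13.02 MJ/kg

Final answer: -13.02 MJ/kg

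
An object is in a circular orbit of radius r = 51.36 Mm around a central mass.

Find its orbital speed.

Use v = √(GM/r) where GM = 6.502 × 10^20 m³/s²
r = 51.36 Mm = 5.136 × 10^7 m
GM = 6.502 × 10^20 m³/s²
GM/r = (6.502 × 10^20) / (5.136 × 10^7) = 1.26597 × 10^13 m²/s²
v = √(GM/r) = 3.55804 × 10^6 m/s ≈ 3558 km/s

Final answer: 3558 km/s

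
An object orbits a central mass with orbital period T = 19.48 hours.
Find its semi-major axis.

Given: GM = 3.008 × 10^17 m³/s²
T = 19.48 hours = 70128 s
GM = 3.008 × 10^17 m³/s²
Kepler's third law: a³ = GM T² / (4π²)
T² = 4.91794 × 10^9 s²
a³ = (3.008 × 10^17) × (4.91794 × 10^9) / (4π²) = 3.74715 × 10^25 m³
a = (a³)^(1/3) = 3.34632 × 10^8 m ≈ 334.6 Mm

Final answer: 334.6 Mm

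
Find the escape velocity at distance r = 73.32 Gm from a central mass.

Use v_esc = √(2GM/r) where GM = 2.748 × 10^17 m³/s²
r = 73.32 Gm = 7.332 × 10^10 m
GM = 2.748 × 10^17 m³/s²
2GM/r = 2 × (2.748 × 10^17) / (7.332 × 10^10) = 7.49591 × 10^6 m²/s²
v_esc = √(2GM/r) = 2737.87 m/s ≈ 2.738 km/s

Final answer: 2.738 km/s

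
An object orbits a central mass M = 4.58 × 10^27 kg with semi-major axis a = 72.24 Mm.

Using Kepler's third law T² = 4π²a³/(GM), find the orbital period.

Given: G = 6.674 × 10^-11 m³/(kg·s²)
M = 4.58 × 10^27 kg
GM = G × M = 6.674 × 10^-11 × 4.58 × 10^27 = 3.05669 × 10^17 m³/s²
a = 72.24 Mm = 7.224 × 10^7 m
a³ = 3.76993 × 10^23 m³
T = 2π √(a³/GM) = 2π √((3.76993 × 10^23) / (3.05669 × 10^17)) = 2π × 1110.56 s
T = 6977.83 s ≈ 1.938 hours

Final answer: 1.938 hours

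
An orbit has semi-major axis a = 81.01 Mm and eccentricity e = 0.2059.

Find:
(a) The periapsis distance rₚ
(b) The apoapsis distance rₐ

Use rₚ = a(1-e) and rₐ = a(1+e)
a = 81.01 Mm = 8.101 × 10^7 m
e = 0.2059:  1 − e = 0.7941,  1 + e = 1.2059
(a) rₚ = a(1 − e) = 8.101 × 10^7 m × 0.7941 = 6.433 × 10^7 m ≈ 64.33 Mm
(b) rₐ = a(1 + e) = 8.101 × 10^7 m × 1.2059 = 9.769 × 10^7 m ≈ 97.69 Mm

Final answer:
(a) rₚ = 64.33 Mm
(b) rₐ = 97.69 Mm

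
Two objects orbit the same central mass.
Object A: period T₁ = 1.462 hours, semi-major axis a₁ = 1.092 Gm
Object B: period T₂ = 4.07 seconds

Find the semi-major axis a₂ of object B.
T₁ = 1.462 hours = 5263.2 s
T₂ = 4.07 seconds
a₁ = 1.092 Gm = 1.092 × 10^9 m
Kepler's third law: (T₂/T₁)² = (a₂/a₁)³  ⇒  a₂ = a₁ (T₂/T₁)^(2/3)
T₂/T₁ = 0.000773294
(T₂/T₁)^(2/3) = 0.00842487
a₂ = 1.092 × 10^9 m × 0.00842487 = 9.19995 × 10^6 m ≈ 9.2 Mm

Final answer: a₂ = 9.2 Mm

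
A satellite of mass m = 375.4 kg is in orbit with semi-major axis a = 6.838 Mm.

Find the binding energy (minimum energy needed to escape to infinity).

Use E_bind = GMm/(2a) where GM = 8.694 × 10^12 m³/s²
a = 6.838 Mm = 6.838 × 10^6 m
GM = 8.694 × 10^12 m³/s²
m = 375.4 kg
GMm = 8.694 × 10^12 × 375.4 = 3.26373 × 10^15 m³·kg/s²
2a = 1.3676 × 10^7 m
E_bind = GMm/(2a) = 2.38646 × 10^8 J ≈ 238.6 MJ

Final answer: 238.6 MJ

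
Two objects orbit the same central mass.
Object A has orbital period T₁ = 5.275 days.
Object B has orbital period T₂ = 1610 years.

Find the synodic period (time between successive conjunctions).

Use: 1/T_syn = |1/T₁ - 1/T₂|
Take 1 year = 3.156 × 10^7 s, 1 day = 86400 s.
T₁ = 5.275 days = 455760 s
T₂ = 1610 years = 5.08116 × 10^10 s
1/T₁ = 2.19414 × 10^-6 s⁻¹
1/T₂ = 1.96805 × 10^-11 s⁻¹
|1/T₁ − 1/T₂| = 2.19412 × 10^-6 s⁻¹
T_syn = 1 / |1/T₁ − 1/T₂| = 455764 s ≈ 5.275 days

Final answer: T_syn = 5.275 days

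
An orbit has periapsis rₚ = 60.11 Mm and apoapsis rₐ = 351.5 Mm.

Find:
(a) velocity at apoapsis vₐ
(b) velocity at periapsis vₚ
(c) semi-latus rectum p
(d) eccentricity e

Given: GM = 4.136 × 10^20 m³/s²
rₚ = 60.11 Mm = 6.011 × 10^7 m
rₐ = 351.5 Mm = 3.515 × 10^8 m
GM = 4.136 × 10^20 m³/s²
a = (rₚ + rₐ)/2 = 2.05805 × 10^8 m
e = (rₐ − rₚ)/(rₐ + rₚ) = (2.9139 × 10^8) / (4.1161 × 10^8) = 0.707927
(a) vₐ² = GM (2/rₐ − 1/a) = 4.136 × 10^20 × (5.6899 × 10^-9 − 4.85897 × 10^-9) = 3.43673 × 10^11 m²/s²;  vₐ = 586237 m/s ≈ 586.2 km/s
(b) vₚ² = GM (2/rₚ − 1/a) = 4.136 × 10^20 × (3.32723 × 10^-8 − 4.85897 × 10^-9) = 1.17518 × 10^13 m²/s²;  vₚ = 3.42809 × 10^6 m/s ≈ 3428 km/s
(c) 1 − e² = 0.498839;  p = a(1 − e²) = 2.05805 × 10^8 × 0.498839 = 1.02664 × 10^8 m ≈ 102.7 Mm
(d) e = 0.707927 ≈ 0.7079

Final answer:
(a) velocity at apoapsis vₐ = 586.2 km/s
(b) velocity at periapsis vₚ = 3428 km/s
(c) semi-latus rectum p = 102.7 Mm
(d) eccentricity e = 0.7079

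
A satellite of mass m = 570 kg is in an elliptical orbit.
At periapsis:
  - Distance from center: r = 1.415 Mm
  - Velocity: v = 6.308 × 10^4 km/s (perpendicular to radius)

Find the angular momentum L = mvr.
r = 1.415 Mm = 1.415 × 10^6 m
v = 6.308 × 10^4 km/s = 6.308 × 10^7 m/s
vr = 6.308 × 10^7 × 1.415 × 10^6 = 8.92582 × 10^13 m²/s
L = m × vr = 570 × 8.92582 × 10^13 = 5.08772 × 10^16 kg·m²/s ≈ 5.088 × 10^16 kg·m²/s

Final answer: L = 5.088 × 10^16 kg·m²/s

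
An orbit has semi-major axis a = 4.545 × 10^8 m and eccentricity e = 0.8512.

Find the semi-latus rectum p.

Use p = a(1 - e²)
a = 4.545 × 10^8 m
e = 0.8512,  e² = 0.724541,  1 − e² = 0.275459
p = a(1 − e²) = 4.545 × 10^8 m × 0.275459 = 1.25196 × 10^8 m ≈ 1.252 × 10^8 m

Final answer: p = 1.252 × 10^8 m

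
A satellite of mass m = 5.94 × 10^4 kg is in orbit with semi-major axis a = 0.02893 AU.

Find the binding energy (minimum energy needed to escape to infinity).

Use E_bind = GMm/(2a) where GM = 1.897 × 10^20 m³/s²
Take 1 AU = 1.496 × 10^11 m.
a = 0.02893 AU = 4.32793 × 10^9 m
GM = 1.897 × 10^20 m³/s²
m = 5.94 × 10^4 kg
GMm = 1.897 × 10^20 × 59400 = 1.12682 × 10^25 m³·kg/s²
2a = 8.65586 × 10^9 m
E_bind = GMm/(2a) = 1.3018 × 10^15 J ≈ 1.302 PJ

Final answer: 1.302 PJ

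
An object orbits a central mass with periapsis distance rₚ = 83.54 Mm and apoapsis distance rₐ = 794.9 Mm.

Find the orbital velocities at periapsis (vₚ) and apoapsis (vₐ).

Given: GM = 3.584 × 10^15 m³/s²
rₚ = 83.54 Mm = 8.354 × 10^7 m
rₐ = 794.9 Mm = 7.949 × 10^8 m
GM = 3.584 × 10^15 m³/s²
a = (rₚ + rₐ)/2 = 4.3922 × 10^8 m
Vis-viva: v² = GM (2/r − 1/a)
vₚ² = 3.584 × 10^15 × (2.39406 × 10^-8 − 2.27676 × 10^-9) = 7.76433 × 10^7 m²/s²
vₚ = 8811.54 m/s ≈ 8.812 km/s
vₐ² = 3.584 × 10^15 × (2.51604 × 10^-9 − 2.27676 × 10^-9) = 857567 m²/s²
vₐ = 926.049 m/s ≈ 926 m/s

Final answer: vₚ = 8.812 km/s, vₐ = 926 m/s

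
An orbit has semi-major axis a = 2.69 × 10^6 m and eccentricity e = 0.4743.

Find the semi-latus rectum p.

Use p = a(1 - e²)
a = 2.69 × 10^6 m
e = 0.4743,  e² = 0.22496,  1 − e² = 0.77504
p = a(1 − e²) = 2.69 × 10^6 m × 0.77504 = 2.08486 × 10^6 m ≈ 2.085 × 10^6 m

Final answer: p = 2.085 × 10^6 m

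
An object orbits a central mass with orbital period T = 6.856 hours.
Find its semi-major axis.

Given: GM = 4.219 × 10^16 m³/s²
T = 6.856 hours = 24681.6 s
GM = 4.219 × 10^16 m³/s²
Kepler's third law: a³ = GM T² / (4π²)
T² = 6.09181 × 10^8 s²
a³ = (4.219 × 10^16) × (6.09181 × 10^8) / (4π²) = 6.51023 × 10^23 m³
a = (a³)^(1/3) = 8.66693 × 10^7 m ≈ 86.67 Mm

Final answer: 86.67 Mm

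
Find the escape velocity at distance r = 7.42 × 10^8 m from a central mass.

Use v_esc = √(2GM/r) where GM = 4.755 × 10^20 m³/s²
r = 7.42 × 10^8 m
GM = 4.755 × 10^20 m³/s²
2GM/r = 2 × (4.755 × 10^20) / (7.42 × 10^8) = 1.28167 × 10^12 m²/s²
v_esc = √(2GM/r) = 1.13211 × 10^6 m/s ≈ 1132 km/s

Final answer: 1132 km/s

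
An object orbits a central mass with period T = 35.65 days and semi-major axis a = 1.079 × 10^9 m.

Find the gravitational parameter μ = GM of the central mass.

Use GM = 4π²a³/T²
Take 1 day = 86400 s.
T = 35.65 days = 3.08016 × 10^6 s
a = 1.079 × 10^9 m
a³ = 1.25622 × 10^27 m³
T² = 9.48739 × 10^12 s²
GM = 4π² × (1.25622 × 10^27) / (9.48739 × 10^12) = 5.2273 × 10^15 m³/s²
GM ≈ 5.227 × 10^15 m³/s²

Final answer: GM = 5.227 × 10^15 m³/s²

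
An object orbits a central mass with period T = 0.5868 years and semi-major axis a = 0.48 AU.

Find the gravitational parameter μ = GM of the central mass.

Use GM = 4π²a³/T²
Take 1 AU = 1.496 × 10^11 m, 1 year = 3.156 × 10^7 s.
T = 0.5868 years = 1.85194 × 10^7 s
a = 0.48 AU = 7.1808 × 10^10 m
a³ = 3.7027 × 10^32 m³
T² = 3.42968 × 10^14 s²
GM = 4π² × (3.7027 × 10^32) / (3.42968 × 10^14) = 4.2621 × 10^19 m³/s²
GM ≈ 4.262 × 10^19 m³/s²

Final answer: GM = 4.262 × 10^19 m³/s²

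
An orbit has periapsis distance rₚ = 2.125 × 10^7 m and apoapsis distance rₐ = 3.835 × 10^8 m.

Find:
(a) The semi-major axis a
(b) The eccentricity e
rₚ = 2.125 × 10^7 m
rₐ = 3.835 × 10^8 m
(a) a = (rₚ + rₐ)/2 = 2.02375 × 10^8 m ≈ 2.024 × 10^8 m
(b) e = (rₐ − rₚ)/(rₐ + rₚ) = (3.6225 × 10^8) / (4.0475 × 10^8) = 0.894997

Final answer:
(a) a = 2.024 × 10^8 m
(b) e = 0.895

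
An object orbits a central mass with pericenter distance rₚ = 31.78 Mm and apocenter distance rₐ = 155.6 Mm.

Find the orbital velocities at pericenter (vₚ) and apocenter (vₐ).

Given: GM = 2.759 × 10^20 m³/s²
rₚ = 31.78 Mm = 3.178 × 10^7 m
rₐ = 155.6 Mm = 1.556 × 10^8 m
GM = 2.759 × 10^20 m³/s²
a = (rₚ + rₐ)/2 = 9.369 × 10^7 m
Vis-viva: v² = GM (2/r − 1/a)
vₚ² = 2.759 × 10^20 × (6.29327 × 10^-8 − 1.06735 × 10^-8) = 1.44183 × 10^13 m²/s²
vₚ = 3.79714 × 10^6 m/s ≈ 3797 km/s
vₐ² = 2.759 × 10^20 × (1.28535 × 10^-8 − 1.06735 × 10^-8) = 6.01454 × 10^11 m²/s²
vₐ = 775535 m/s ≈ 775.5 km/s

Final answer: vₚ = 3797 km/s, vₐ = 775.5 km/s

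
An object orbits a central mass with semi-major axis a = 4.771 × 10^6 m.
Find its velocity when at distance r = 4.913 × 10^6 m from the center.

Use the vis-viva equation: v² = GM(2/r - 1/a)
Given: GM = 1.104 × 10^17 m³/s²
a = 4.771 × 10^6 m
r = 4.913 × 10^6 m
GM = 1.104 × 10^17 m³/s²
2/r − 1/a = 4.07083 × 10^-7 − 2.096 × 10^-7 = 1.97484 × 10^-7 m⁻¹
v² = GM (2/r − 1/a) = 2.18022 × 10^10 m²/s²
v = 147656 m/s ≈ 147.7 km/s

Final answer: 147.7 km/s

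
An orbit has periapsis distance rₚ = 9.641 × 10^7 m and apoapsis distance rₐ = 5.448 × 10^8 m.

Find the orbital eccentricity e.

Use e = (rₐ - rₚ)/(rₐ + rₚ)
rₚ = 9.641 × 10^7 m
rₐ = 5.448 × 10^8 m
rₐ − rₚ = 4.4839 × 10^8 m
rₐ + rₚ = 6.4121 × 10^8 m
e = (rₐ − rₚ)/(rₐ + rₚ) = 0.699287

Final answer: e = 0.6993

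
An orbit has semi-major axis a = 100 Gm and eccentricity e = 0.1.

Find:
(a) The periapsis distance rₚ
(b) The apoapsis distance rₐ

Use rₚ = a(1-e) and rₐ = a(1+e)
a = 100 Gm = 1 × 10^11 m
e = 0.1:  1 − e = 0.9,  1 + e = 1.1
(a) rₚ = a(1 − e) = 1 × 10^11 m × 0.9 = 9 × 10^10 m ≈ 90 Gm
(b) rₐ = a(1 + e) = 1 × 10^11 m × 1.1 = 1.1 × 10^11 m ≈ 110 Gm

Final answer:
(a) rₚ = 90 Gm
(b) rₐ = 110 Gm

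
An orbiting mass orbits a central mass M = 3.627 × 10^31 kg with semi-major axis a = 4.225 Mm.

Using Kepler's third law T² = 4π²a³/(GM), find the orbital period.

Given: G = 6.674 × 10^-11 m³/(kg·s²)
M = 3.627 × 10^31 kg
GM = G × M = 6.674 × 10^-11 × 3.627 × 10^31 = 2.42066 × 10^21 m³/s²
a = 4.225 Mm = 4.225 × 10^6 m
a³ = 7.54189 × 10^19 m³
T = 2π √(a³/GM) = 2π √((7.54189 × 10^19) / (2.42066 × 10^21)) = 2π × 0.176512 s
T = 1.10905 s ≈ 1.109 seconds

Final answer: 1.109 seconds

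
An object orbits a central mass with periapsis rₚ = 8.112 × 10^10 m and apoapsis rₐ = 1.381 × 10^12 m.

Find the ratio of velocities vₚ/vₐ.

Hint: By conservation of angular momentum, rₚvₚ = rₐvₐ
rₚ = 8.112 × 10^10 m
rₐ = 1.381 × 10^12 m
rₚvₚ = rₐvₐ  ⇒  vₚ/vₐ = rₐ/rₚ
vₚ/vₐ = (1.381 × 10^12) / (8.112 × 10^10) = 17.0242

Final answer: vₚ/vₐ = 17.02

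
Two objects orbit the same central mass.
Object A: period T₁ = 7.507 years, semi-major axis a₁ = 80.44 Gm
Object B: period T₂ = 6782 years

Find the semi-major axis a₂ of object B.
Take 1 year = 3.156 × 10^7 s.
T₁ = 7.507 years = 2.36921 × 10^8 s
T₂ = 6782 years = 2.1404 × 10^11 s
a₁ = 80.44 Gm = 8.044 × 10^10 m
Kepler's third law: (T₂/T₁)² = (a₂/a₁)³  ⇒  a₂ = a₁ (T₂/T₁)^(2/3)
T₂/T₁ = 903.423
(T₂/T₁)^(2/3) = 93.4532
a₂ = 8.044 × 10^10 m × 93.4532 = 7.51738 × 10^12 m ≈ 7.517 Tm

Final answer: a₂ = 7.517 Tm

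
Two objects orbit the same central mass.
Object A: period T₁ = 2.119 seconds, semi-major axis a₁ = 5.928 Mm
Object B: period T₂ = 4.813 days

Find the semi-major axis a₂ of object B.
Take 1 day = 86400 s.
T₁ = 2.119 seconds
T₂ = 4.813 days = 415843 s
a₁ = 5.928 Mm = 5.928 × 10^6 m
Kepler's third law: (T₂/T₁)² = (a₂/a₁)³  ⇒  a₂ = a₁ (T₂/T₁)^(2/3)
T₂/T₁ = 196245
(T₂/T₁)^(2/3) = 3377.01
a₂ = 5.928 × 10^6 m × 3377.01 = 2.00189 × 10^10 m ≈ 20.02 Gm

Final answer: a₂ = 20.02 Gm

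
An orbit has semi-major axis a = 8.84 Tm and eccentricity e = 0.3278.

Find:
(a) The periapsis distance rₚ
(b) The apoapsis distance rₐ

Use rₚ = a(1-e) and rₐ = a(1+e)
a = 8.84 Tm = 8.84 × 10^12 m
e = 0.3278:  1 − e = 0.6722,  1 + e = 1.3278
(a) rₚ = a(1 − e) = 8.84 × 10^12 m × 0.6722 = 5.94225 × 10^12 m ≈ 5.942 Tm
(b) rₐ = a(1 + e) = 8.84 × 10^12 m × 1.3278 = 1.17378 × 10^13 m ≈ 11.74 Tm

Final answer:
(a) rₚ = 5.942 Tm
(b) rₐ = 11.74 Tm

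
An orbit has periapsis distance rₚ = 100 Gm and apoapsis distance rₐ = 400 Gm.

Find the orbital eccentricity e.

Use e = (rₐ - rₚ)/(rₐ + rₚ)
rₚ = 100 Gm = 1 × 10^11 m
rₐ = 400 Gm = 4 × 10^11 m
rₐ − rₚ = 3 × 10^11 m
rₐ + rₚ = 5 × 10^11 m
e = (rₐ − rₚ)/(rₐ + rₚ) = 0.6

Final answer: e = 0.6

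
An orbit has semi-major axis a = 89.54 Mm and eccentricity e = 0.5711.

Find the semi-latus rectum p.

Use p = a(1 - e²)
a = 89.54 Mm = 8.954 × 10^7 m
e = 0.5711,  e² = 0.326155,  1 − e² = 0.673845
p = a(1 − e²) = 8.954 × 10^7 m × 0.673845 = 6.03361 × 10^7 m ≈ 60.34 Mm

Final answer: p = 60.34 Mm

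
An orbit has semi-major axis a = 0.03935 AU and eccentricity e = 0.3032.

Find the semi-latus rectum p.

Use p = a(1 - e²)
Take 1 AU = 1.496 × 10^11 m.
a = 0.03935 AU = 5.88676 × 10^9 m
e = 0.3032,  e² = 0.0919302,  1 − e² = 0.90807
p = a(1 − e²) = 5.88676 × 10^9 m × 0.90807 = 5.34559 × 10^9 m ≈ 0.03573 AU

Final answer: p = 0.03573 AU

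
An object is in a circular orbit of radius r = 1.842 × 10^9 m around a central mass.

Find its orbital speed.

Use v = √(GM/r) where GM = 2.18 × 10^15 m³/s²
r = 1.842 × 10^9 m
GM = 2.18 × 10^15 m³/s²
GM/r = (2.18 × 10^15) / (1.842 × 10^9) = 1.1835 × 10^6 m²/s²
v = √(GM/r) = 1087.89 m/s ≈ 1.088 km/s

Final answer: 1.088 km/s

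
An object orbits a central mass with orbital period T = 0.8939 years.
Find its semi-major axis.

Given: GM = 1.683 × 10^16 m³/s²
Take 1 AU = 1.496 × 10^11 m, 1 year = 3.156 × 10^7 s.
T = 0.8939 years = 2.82115 × 10^7 s
GM = 1.683 × 10^16 m³/s²
Kepler's third law: a³ = GM T² / (4π²)
T² = 7.95888 × 10^14 s²
a³ = (1.683 × 10^16) × (7.95888 × 10^14) / (4π²) = 3.39294 × 10^29 m³
a = (a³)^(1/3) = 6.9747 × 10^9 m ≈ 0.04662 AU

Final answer: 0.04662 AU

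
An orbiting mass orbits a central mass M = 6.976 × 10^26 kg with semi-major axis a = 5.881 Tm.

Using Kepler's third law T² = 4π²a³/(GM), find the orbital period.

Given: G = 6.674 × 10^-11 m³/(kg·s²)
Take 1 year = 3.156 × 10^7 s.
M = 6.976 × 10^26 kg
GM = G × M = 6.674 × 10^-11 × 6.976 × 10^26 = 4.65578 × 10^16 m³/s²
a = 5.881 Tm = 5.881 × 10^12 m
a³ = 2.03401 × 10^38 m³
T = 2π √(a³/GM) = 2π √((2.03401 × 10^38) / (4.65578 × 10^16)) = 2π × 6.60968 × 10^10 s
T = 4.15298 × 10^11 s ≈ 1.316 × 10^4 years

Final answer: 1.316 × 10^4 years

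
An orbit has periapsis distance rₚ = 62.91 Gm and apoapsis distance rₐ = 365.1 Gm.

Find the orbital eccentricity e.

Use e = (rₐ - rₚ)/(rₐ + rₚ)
rₚ = 62.91 Gm = 6.291 × 10^10 m
rₐ = 365.1 Gm = 3.651 × 10^11 m
rₐ − rₚ = 3.0219 × 10^11 m
rₐ + rₚ = 4.2801 × 10^11 m
e = (rₐ − rₚ)/(rₐ + rₚ) = 0.706035

Final answer: e = 0.706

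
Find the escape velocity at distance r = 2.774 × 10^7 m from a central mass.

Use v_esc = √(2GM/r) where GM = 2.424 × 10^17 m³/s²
r = 2.774 × 10^7 m
GM = 2.424 × 10^17 m³/s²
2GM/r = 2 × (2.424 × 10^17) / (2.774 × 10^7) = 1.74766 × 10^10 m²/s²
v_esc = √(2GM/r) = 132199 m/s ≈ 132.2 km/s

Final answer: 132.2 km/s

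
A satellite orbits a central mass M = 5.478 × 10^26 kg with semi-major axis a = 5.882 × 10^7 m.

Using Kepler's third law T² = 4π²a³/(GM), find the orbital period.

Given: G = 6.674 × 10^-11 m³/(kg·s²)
M = 5.478 × 10^26 kg
GM = G × M = 6.674 × 10^-11 × 5.478 × 10^26 = 3.65602 × 10^16 m³/s²
a = 5.882 × 10^7 m
a³ = 2.03505 × 10^23 m³
T = 2π √(a³/GM) = 2π √((2.03505 × 10^23) / (3.65602 × 10^16)) = 2π × 2359.3 s
T = 14823.9 s ≈ 4.118 hours

Final answer: 4.118 hours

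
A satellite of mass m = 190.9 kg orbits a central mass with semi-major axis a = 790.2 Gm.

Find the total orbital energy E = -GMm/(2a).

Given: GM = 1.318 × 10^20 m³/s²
a = 790.2 Gm = 7.902 × 10^11 m
GM = 1.318 × 10^20 m³/s²
2a = 1.5804 × 10^12 m
GMm = 1.318 × 10^20 × 190.9 = 2.51606 × 10^22 m³·kg/s²
E = −GMm/(2a) = -1.59204 × 10^10 J ≈ -15.92 GJ

Final answer: -15.92 GJ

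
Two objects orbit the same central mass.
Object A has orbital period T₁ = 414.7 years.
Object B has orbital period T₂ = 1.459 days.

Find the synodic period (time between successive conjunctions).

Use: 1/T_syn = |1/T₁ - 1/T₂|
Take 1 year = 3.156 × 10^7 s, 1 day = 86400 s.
T₁ = 414.7 years = 1.30879 × 10^10 s
T₂ = 1.459 days = 126058 s
1/T₁ = 7.64063 × 10^-11 s⁻¹
1/T₂ = 7.93288 × 10^-6 s⁻¹
|1/T₁ − 1/T₂| = 7.93281 × 10^-6 s⁻¹
T_syn = 1 / |1/T₁ − 1/T₂| = 126059 s ≈ 1.459 days

Final answer: T_syn = 1.459 days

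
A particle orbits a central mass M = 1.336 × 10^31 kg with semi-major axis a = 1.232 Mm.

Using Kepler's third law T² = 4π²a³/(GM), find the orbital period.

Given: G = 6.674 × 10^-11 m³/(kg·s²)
M = 1.336 × 10^31 kg
GM = G × M = 6.674 × 10^-11 × 1.336 × 10^31 = 8.91646 × 10^20 m³/s²
a = 1.232 Mm = 1.232 × 10^6 m
a³ = 1.86996 × 10^18 m³
T = 2π √(a³/GM) = 2π √((1.86996 × 10^18) / (8.91646 × 10^20)) = 2π × 0.0457952 s
T = 0.28774 s ≈ 0.2877 seconds

Final answer: 0.2877 seconds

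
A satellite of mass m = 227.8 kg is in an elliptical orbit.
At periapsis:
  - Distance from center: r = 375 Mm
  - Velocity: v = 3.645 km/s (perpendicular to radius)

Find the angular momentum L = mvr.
r = 375 Mm = 3.75 × 10^8 m
v = 3.645 km/s = 3645 m/s
vr = 3645 × 3.75 × 10^8 = 1.36688 × 10^12 m²/s
L = m × vr = 227.8 × 1.36688 × 10^12 = 3.11374 × 10^14 kg·m²/s ≈ 3.114 × 10^14 kg·m²/s

Final answer: L = 3.114 × 10^14 kg·m²/s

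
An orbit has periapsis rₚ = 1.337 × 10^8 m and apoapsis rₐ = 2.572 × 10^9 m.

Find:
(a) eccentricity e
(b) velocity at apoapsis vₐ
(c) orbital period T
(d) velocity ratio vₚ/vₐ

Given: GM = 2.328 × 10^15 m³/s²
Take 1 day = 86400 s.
rₚ = 1.337 × 10^8 m
rₐ = 2.572 × 10^9 m
GM = 2.328 × 10^15 m³/s²
a = (rₚ + rₐ)/2 = 1.35285 × 10^9 m
e = (rₐ − rₚ)/(rₐ + rₚ) = (2.4383 × 10^9) / (2.7057 × 10^9) = 0.901172
(a) e = 0.901172 ≈ 0.9012
(b) vₐ² = GM (2/rₐ − 1/a) = 2.328 × 10^15 × (7.77605 × 10^-10 − 7.3918 × 10^-10) = 89452.8 m²/s²;  vₐ = 299.087 m/s ≈ 299.1 m/s
(c) a³ = 2.47599 × 10^27 m³;  T = 2π √(a³/GM) = 2π × 1.0313 × 10^6 s = 6.47982 × 10^6 s ≈ 75 days
(d) vₚ/vₐ = rₐ/rₚ (angular momentum) = (2.572 × 10^9) / (1.337 × 10^8) = 19.2371 ≈ 19.24

Final answer:
(a) eccentricity e = 0.9012
(b) velocity at apoapsis vₐ = 299.1 m/s
(c) orbital period T = 75 days
(d) velocity ratio vₚ/vₐ = 19.24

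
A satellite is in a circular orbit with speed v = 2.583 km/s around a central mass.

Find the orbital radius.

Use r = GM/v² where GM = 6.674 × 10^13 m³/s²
v = 2.583 km/s = 2583 m/s
GM = 6.674 × 10^13 m³/s²
v² = 6.67189 × 10^6 m²/s²
r = GM/v² = (6.674 × 10^13) / (6.67189 × 10^6) = 1.00032 × 10^7 m ≈ 10 Mm

Final answer: 10 Mm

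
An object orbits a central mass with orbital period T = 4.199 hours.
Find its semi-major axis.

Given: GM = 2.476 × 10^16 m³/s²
T = 4.199 hours = 15116.4 s
GM = 2.476 × 10^16 m³/s²
Kepler's third law: a³ = GM T² / (4π²)
T² = 2.28506 × 10^8 s²
a³ = (2.476 × 10^16) × (2.28506 × 10^8) / (4π²) = 1.43314 × 10^23 m³
a = (a³)^(1/3) = 5.23314 × 10^7 m ≈ 52.33 Mm

Final answer: 52.33 Mm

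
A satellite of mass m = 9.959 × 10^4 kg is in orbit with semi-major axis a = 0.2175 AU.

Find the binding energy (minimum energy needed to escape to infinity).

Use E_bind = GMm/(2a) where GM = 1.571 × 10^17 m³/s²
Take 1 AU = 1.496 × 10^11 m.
a = 0.2175 AU = 3.2538 × 10^10 m
GM = 1.571 × 10^17 m³/s²
m = 9.959 × 10^4 kg
GMm = 1.571 × 10^17 × 99590 = 1.56456 × 10^22 m³·kg/s²
2a = 6.5076 × 10^10 m
E_bind = GMm/(2a) = 2.4042 × 10^11 J ≈ 240.4 GJ

Final answer: 240.4 GJ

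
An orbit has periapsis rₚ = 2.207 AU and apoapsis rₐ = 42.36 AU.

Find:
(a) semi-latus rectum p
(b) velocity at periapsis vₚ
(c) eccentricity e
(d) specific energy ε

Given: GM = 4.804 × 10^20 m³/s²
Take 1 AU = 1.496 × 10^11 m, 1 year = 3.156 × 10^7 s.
rₚ = 2.207 AU = 3.30167 × 10^11 m
rₐ = 42.36 AU = 6.33706 × 10^12 m
GM = 4.804 × 10^20 m³/s²
a = (rₚ + rₐ)/2 = 3.33361 × 10^12 m
e = (rₐ − rₚ)/(rₐ + rₚ) = (6.00689 × 10^12) / (6.66722 × 10^12) = 0.900958
(a) 1 − e² = 0.188274;  p = a(1 − e²) = 3.33361 × 10^12 × 0.188274 = 6.27634 × 10^11 m ≈ 4.195 AU
(b) vₚ² = GM (2/rₚ − 1/a) = 4.804 × 10^20 × (6.05754 × 10^-12 − 2.99975 × 10^-13) = 2.76593 × 10^9 m²/s²;  vₚ = 52592.1 m/s ≈ 11.09 AU/year
(c) e = 0.900958 ≈ 0.901
(d) 2a = 6.66722 × 10^12 m;  ε = −GM/(2a) = -7.2054 × 10^7 J/kg ≈ -72.05 MJ/kg

Final answer:
(a) semi-latus rectum p = 4.195 AU
(b) velocity at periapsis vₚ = 11.09 AU/year
(c) eccentricity e = 0.901
(d) specific energy ε = -72.05 MJ/kg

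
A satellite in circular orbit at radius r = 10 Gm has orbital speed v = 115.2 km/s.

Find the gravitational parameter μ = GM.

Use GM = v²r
r = 10 Gm = 1 × 10^10 m
v = 115.2 km/s = 115200 m/s
v² = 1.3271 × 10^10 m²/s²
GM = v²r = 1.3271 × 10^10 × 1 × 10^10 = 1.3271 × 10^20 m³/s²
GM ≈ 1.327 × 10^20 m³/s²

Final answer: GM = 1.327 × 10^20 m³/s²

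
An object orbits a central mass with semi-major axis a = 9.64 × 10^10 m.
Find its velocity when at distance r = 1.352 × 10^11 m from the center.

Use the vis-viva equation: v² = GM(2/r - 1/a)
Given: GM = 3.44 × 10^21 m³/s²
a = 9.64 × 10^10 m
r = 1.352 × 10^11 m
GM = 3.44 × 10^21 m³/s²
2/r − 1/a = 1.47929 × 10^-11 − 1.03734 × 10^-11 = 4.41946 × 10^-12 m⁻¹
v² = GM (2/r − 1/a) = 1.52029 × 10^10 m²/s²
v = 123300 m/s ≈ 123.3 km/s

Final answer: 123.3 km/s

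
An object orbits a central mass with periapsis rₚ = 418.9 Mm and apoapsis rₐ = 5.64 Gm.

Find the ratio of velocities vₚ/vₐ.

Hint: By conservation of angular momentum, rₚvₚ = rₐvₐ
rₚ = 418.9 Mm = 4.189 × 10^8 m
rₐ = 5.64 Gm = 5.64 × 10^9 m
rₚvₚ = rₐvₐ  ⇒  vₚ/vₐ = rₐ/rₚ
vₚ/vₐ = (5.64 × 10^9) / (4.189 × 10^8) = 13.4638

Final answer: vₚ/vₐ = 13.46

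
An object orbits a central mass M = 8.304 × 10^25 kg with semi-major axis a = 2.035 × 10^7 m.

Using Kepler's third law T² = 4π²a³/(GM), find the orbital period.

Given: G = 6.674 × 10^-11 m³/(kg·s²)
M = 8.304 × 10^25 kg
GM = G × M = 6.674 × 10^-11 × 8.304 × 10^25 = 5.54209 × 10^15 m³/s²
a = 2.035 × 10^7 m
a³ = 8.42739 × 10^21 m³
T = 2π √(a³/GM) = 2π √((8.42739 × 10^21) / (5.54209 × 10^15)) = 2π × 1233.13 s
T = 7748 s ≈ 2.152 hours

Final answer: 2.152 hours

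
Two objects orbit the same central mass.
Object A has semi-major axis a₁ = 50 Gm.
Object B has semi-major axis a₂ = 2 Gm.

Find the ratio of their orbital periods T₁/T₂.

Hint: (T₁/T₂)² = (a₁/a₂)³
a₁ = 50 Gm = 5 × 10^10 m
a₂ = 2 Gm = 2 × 10^9 m
a₁/a₂ = 25
T₁/T₂ = (a₁/a₂)^(3/2) = (25)^1.5 = 125

Final answer: T₁/T₂ = 125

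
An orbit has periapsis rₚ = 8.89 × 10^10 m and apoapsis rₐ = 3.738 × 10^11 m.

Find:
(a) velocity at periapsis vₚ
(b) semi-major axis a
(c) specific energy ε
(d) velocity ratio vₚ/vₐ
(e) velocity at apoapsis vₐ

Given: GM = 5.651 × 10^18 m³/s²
rₚ = 8.89 × 10^10 m
rₐ = 3.738 × 10^11 m
GM = 5.651 × 10^18 m³/s²
a = (rₚ + rₐ)/2 = 2.3135 × 10^11 m
e = (rₐ − rₚ)/(rₐ + rₚ) = (2.849 × 10^11) / (4.627 × 10^11) = 0.615734
(a) vₚ² = GM (2/rₚ − 1/a) = 5.651 × 10^18 × (2.24972 × 10^-11 − 4.32246 × 10^-12) = 1.02705 × 10^8 m²/s²;  vₚ = 10134.4 m/s ≈ 10.13 km/s
(b) a = 2.3135 × 10^11 m ≈ 2.313 × 10^11 m
(c) 2a = 4.627 × 10^11 m;  ε = −GM/(2a) = -1.22131 × 10^7 J/kg ≈ -12.21 MJ/kg
(d) vₚ/vₐ = rₐ/rₚ (angular momentum) = (3.738 × 10^11) / (8.89 × 10^10) = 4.20472 ≈ 4.205
(e) vₐ² = GM (2/rₐ − 1/a) = 5.651 × 10^18 × (5.35045 × 10^-12 − 4.32246 × 10^-12) = 5.80923 × 10^6 m²/s²;  vₐ = 2410.23 m/s ≈ 2.41 km/s

Final answer:
(a) velocity at periapsis vₚ = 10.13 km/s
(b) semi-major axis a = 2.313 × 10^11 m
(c) specific energy ε = -12.21 MJ/kg
(d) velocity ratio vₚ/vₐ = 4.205
(e) velocity at apoapsis vₐ = 2.41 km/s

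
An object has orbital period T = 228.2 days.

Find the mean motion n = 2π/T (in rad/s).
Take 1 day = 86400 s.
T = 228.2 days = 1.97165 × 10^7 s
n = 2π / (1.97165 × 10^7 s) = 3.18677 × 10^-7 rad/s ≈ 3.187 × 10^-7 rad/s

Final answer: n = 3.187 × 10^-7 rad/s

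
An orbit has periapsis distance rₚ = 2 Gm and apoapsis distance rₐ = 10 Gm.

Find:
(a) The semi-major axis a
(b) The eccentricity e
rₚ = 2 Gm = 2 × 10^9 m
rₐ = 10 Gm = 1 × 10^10 m
(a) a = (rₚ + rₐ)/2 = 6 × 10^9 m ≈ 6 Gm
(b) e = (rₐ − rₚ)/(rₐ + rₚ) = (8 × 10^9) / (1.2 × 10^10) = 0.666667

Final answer:
(a) a = 6 Gm
(b) e = 0.6667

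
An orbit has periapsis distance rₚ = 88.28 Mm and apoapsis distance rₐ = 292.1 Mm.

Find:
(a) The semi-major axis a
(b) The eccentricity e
rₚ = 88.28 Mm = 8.828 × 10^7 m
rₐ = 292.1 Mm = 2.921 × 10^8 m
(a) a = (rₚ + rₐ)/2 = 1.9019 × 10^8 m ≈ 190.2 Mm
(b) e = (rₐ − rₚ)/(rₐ + rₚ) = (2.0382 × 10^8) / (3.8038 × 10^8) = 0.535833

Final answer:
(a) a = 190.2 Mm
(b) e = 0.5358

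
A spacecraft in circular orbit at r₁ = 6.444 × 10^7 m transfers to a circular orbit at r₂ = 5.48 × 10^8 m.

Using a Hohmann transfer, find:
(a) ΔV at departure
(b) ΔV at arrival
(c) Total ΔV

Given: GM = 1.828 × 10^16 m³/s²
r₁ = 6.444 × 10^7 m
r₂ = 5.48 × 10^8 m
GM = 1.828 × 10^16 m³/s²
Transfer ellipse: a_t = (r₁ + r₂)/2 = 3.0622 × 10^8 m
Circular speed at r₁: v₁ = √(GM/r₁) = 16842.6 m/s
Transfer speed at r₁ (periapsis): v₁ₜ = √(GM(2/r₁ − 1/a_t)) = 22531.2 m/s
(a) ΔV₁ = v₁ₜ − v₁ = 5688.53 m/s ≈ 5.689 km/s
Circular speed at r₂: v₂ = √(GM/r₂) = 5775.61 m/s
Transfer speed at r₂ (apoapsis): v₂ₜ = √(GM(2/r₂ − 1/a_t)) = 2649.47 m/s
(b) ΔV₂ = v₂ − v₂ₜ = 3126.14 m/s ≈ 3.126 km/s
(c) ΔV_total = ΔV₁ + ΔV₂ = 8814.67 m/s ≈ 8.815 km/s

Final answer:
(a) ΔV₁ = 5.689 km/s
(b) ΔV₂ = 3.126 km/s
(c) ΔV_total = 8.815 km/s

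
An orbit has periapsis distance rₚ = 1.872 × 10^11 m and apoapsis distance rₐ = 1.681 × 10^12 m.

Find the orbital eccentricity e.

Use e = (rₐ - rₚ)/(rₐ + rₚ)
rₚ = 1.872 × 10^11 m
rₐ = 1.681 × 10^12 m
rₐ − rₚ = 1.4938 × 10^12 m
rₐ + rₚ = 1.8682 × 10^12 m
e = (rₐ − rₚ)/(rₐ + rₚ) = 0.799593

Final answer: e = 0.7996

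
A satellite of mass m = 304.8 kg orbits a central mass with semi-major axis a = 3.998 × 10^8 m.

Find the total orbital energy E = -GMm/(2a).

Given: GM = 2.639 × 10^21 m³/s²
a = 3.998 × 10^8 m
GM = 2.639 × 10^21 m³/s²
2a = 7.996 × 10^8 m
GMm = 2.639 × 10^21 × 304.8 = 8.04367 × 10^23 m³·kg/s²
E = −GMm/(2a) = -1.00596 × 10^15 J ≈ -1.006 PJ

Final answer: -1.006 PJ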